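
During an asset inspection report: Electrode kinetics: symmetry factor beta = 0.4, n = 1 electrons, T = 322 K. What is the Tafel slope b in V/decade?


Apply the Tafel slope relation: b = 2.303*R*T/(beta*n*F)
Numerator: 2.303 * 8.314 * 322 = 6165.38
Denominator: 0.4 * 1 * 96485 = 38594.0
b = 6165.38 / 38594.0 = 0.16 V/decade

0.16 V/decade


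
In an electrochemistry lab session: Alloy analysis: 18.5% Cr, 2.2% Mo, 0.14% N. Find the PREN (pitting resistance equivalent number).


Apply the PREN formula: PREN = Cr + 3.3*Mo + 16*N
PREN = 18.5 + 3.3*2.2 + 16*0.14
PREN = 18.5 + 7.26 + 2.24 = 28.0

28.0


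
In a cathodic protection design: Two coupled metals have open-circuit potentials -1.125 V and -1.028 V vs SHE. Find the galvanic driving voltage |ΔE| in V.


Driving voltage is the absolute potential difference.
|ΔE| = |-1.125 − (-1.028)| = 0.097 V

0.097 V


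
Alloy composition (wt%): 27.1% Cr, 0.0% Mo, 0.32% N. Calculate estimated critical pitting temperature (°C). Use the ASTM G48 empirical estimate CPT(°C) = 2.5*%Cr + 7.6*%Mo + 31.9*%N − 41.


Apply the ASTM G48 empirical CPT estimate: CPT(°C) = 2.5*%Cr + 7.6*%Mo + 31.9*%N − 41
2.5*27.1 = 67.75; 7.6*0.0 = 0; 31.9*0.32 = 10.208
CPT = 67.75 + 0 + 10.208 − 41 = 36.958 °C
Rounded to 0.1 °C: CPT ≈ 37.0 °C

37.0 °C


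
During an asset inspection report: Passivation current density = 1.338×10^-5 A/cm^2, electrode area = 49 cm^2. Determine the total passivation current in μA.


I = i_pass * A, then convert A → μA (×10^6)
I = 1.338×10^-5 * 49 * 10^6 = 655.62 μA

655.62 μA


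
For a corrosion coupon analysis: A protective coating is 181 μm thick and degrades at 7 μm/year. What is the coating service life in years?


Service life = thickness / degradation rate
Life = 181 / 7 = 25.9 years

25.9 years


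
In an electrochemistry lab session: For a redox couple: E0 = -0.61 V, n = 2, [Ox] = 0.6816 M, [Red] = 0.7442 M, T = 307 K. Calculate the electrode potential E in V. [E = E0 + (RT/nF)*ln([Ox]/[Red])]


Apply the Nernst equation: E = E0 + (RT/nF)*ln([Ox]/[Red])
Step 1: RT/nF = 8.314*307/(2*96485) = 0.01322692 V
Step 2: [Ox]/[Red] = 0.6816/0.7442 = 0.915883
Step 3: ln(0.915883) = -0.087867
Step 4: correction = 0.01322692 * -0.087867 = -0.0012 V
E = -0.61 + -0.0012 = -0.6112 V

-0.6112 V


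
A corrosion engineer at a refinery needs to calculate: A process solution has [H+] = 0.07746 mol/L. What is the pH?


pH = −log10[H+]
pH = −log10(0.07746) = 1.11

1.11


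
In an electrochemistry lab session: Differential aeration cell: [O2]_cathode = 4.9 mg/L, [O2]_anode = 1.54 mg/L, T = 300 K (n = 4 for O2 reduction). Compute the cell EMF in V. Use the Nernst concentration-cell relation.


Apply the Nernst concentration-cell relation: E = (RT/nF)*ln(C_cathode/C_anode)
RT/nF = 8.314*300/(4*96485) = 0.00646266 V
ln(4.9/1.54) = 1.15745
E = 0.00646266 * 1.15745 = 0.00748 V

0.00748 V


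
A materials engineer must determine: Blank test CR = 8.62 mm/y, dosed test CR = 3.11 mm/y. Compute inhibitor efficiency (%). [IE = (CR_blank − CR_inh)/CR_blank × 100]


Apply the inhibitor-efficiency definition: IE = (CR_blank − CR_inh)/CR_blank × 100
IE = (8.62 − 3.11) / 8.62 × 100
IE = 5.51 / 8.62 × 100 = 63.9 %

63.9 %


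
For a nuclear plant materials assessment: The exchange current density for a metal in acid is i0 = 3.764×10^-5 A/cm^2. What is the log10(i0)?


i0 = 3.764×10^-5 A/cm^2
log10(i0) = -4.424

-4.424


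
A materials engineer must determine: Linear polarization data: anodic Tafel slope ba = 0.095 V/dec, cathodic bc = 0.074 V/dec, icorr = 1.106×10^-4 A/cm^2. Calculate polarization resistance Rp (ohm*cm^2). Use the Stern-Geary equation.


Apply the Stern-Geary equation: Rp = ba*bc / (2.303*icorr*(ba+bc))
ba*bc = 0.095*0.074 = 0.00703
ba+bc = 0.169; 2.303*icorr*(ba+bc) = 2.303*1.106×10^-4*0.169 = 4.3046294×10^-5
Rp = 0.00703 / 4.3046294×10^-5 = 163.3 ohm*cm^2

163.3 ohm*cm^2


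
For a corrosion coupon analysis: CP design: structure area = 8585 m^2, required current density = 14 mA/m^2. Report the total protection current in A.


I = area * current density, then convert mA → A (÷1000)
I = 8585 * 14 / 1000 = 120.19 A

120.19 A


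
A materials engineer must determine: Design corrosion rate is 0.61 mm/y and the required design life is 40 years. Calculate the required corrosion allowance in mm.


Corrosion allowance = CR × design life
CA = 0.61 * 40 = 24.4 mm

24.4 mm


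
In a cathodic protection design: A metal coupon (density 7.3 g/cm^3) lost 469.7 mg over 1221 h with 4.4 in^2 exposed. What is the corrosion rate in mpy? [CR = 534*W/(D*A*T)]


Apply the mpy weight-loss relation: CR = 534 * W / (D * A * T)
Numerator: 534 * 469.7 = 250819.8
Denominator: 7.3 * 4.4 * 1221 = 39218.52
CR = 250819.8 / 39218.52 = 6.395 mpy

6.395 mpy


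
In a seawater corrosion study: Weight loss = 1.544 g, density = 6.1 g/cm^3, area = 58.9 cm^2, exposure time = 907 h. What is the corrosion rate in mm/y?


Apply the mm/y weight-loss relation: CR = 87600 * W / (D * A * T)
Numerator: 87600 * 1.544 = 135254.4
Denominator: 6.1 * 58.9 * 907 = 325876.03
CR = 135254.4 / 325876.03 = 0.415 mm/y

0.415 mm/y


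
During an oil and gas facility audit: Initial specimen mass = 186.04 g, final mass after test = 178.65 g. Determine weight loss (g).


Weight loss = initial − final
WL = 186.04 − 178.65 = 7.39 g

7.39 g


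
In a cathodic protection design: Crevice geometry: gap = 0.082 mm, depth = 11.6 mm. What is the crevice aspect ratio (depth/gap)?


Aspect ratio = depth / gap
Ratio = 11.6 / 0.082 = 141.5

141.5


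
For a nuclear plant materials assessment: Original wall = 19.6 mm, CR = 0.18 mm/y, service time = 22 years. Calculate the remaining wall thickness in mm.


Remaining wall = original − CR × time
t = 19.6 − 0.18*22 = 19.6 − 3.96 = 15.64 mm

15.64 mm


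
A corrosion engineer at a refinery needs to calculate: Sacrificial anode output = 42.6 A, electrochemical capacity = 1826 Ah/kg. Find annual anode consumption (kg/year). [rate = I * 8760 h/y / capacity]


Annual consumption = current * hours per year / capacity
Rate = 42.6 * 8760 / 1826 = 204.4 kg/year

204.4 kg/year


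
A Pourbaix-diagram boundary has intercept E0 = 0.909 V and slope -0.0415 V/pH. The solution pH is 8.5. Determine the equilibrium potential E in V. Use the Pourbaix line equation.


Apply the Pourbaix line equation: E = E0 + slope*pH
E = 0.909 + (-0.0415)*8.5 = 0.909 + (-0.35275) = 0.55625 V
Rounded to 3 decimal places: E = 0.556 V

0.556 V


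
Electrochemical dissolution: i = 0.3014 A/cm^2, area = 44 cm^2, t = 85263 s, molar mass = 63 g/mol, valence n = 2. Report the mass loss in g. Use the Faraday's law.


Apply Faraday's law: m = i*A*t*M / (n*F)
Total charge passed Q = i*A*t = 0.3014*44*85263 = 1130723.8008 C
m = Q*M/(n*F) = 1130723.8008*63/(2*96485) = 369.154 g

369.154 g


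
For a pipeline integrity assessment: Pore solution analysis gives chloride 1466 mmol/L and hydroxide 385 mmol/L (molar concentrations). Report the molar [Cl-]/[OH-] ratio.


Threshold parameter = [Cl-] / [OH-] (molar basis; both in mmol/L, so units cancel)
Ratio = 1466 / 385 = 3.81

3.81


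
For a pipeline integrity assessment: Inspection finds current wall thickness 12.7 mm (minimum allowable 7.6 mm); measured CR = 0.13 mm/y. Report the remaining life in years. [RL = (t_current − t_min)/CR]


Apply the remaining-life relation: RL = (t_current − t_min) / CR
RL = (12.7 − 7.6) / 0.13 = 5.1 / 0.13 = 39.2 years

39.2 years


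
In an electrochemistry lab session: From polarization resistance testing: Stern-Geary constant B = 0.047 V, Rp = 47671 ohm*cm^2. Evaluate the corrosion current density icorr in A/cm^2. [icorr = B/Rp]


Apply the Stern-Geary relation: icorr = B / Rp
icorr = 0.047 / 47671 = 9.859×10^-7 A/cm^2

9.859×10^-7 A/cm^2


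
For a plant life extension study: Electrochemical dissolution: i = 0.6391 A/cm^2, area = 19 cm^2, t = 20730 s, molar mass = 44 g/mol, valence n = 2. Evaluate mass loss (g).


Apply Faraday's law: m = i*A*t*M / (n*F)
Total charge passed Q = i*A*t = 0.6391*19*20730 = 251722.317 C
m = Q*M/(n*F) = 251722.317*44/(2*96485) = 57.39639 g

57.39639 g


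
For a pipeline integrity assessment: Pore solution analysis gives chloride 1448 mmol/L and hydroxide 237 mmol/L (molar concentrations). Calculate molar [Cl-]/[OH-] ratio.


Threshold parameter = [Cl-] / [OH-] (molar basis; both in mmol/L, so units cancel)
Ratio = 1448 / 237 = 6.11

6.11


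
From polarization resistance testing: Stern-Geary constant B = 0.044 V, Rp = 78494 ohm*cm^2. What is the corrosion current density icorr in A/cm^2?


Apply the Stern-Geary relation: icorr = B / Rp
icorr = 0.044 / 78494 = 5.606×10^-7 A/cm^2

5.606×10^-7 A/cm^2


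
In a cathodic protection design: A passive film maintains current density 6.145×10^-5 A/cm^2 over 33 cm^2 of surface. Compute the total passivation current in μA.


I = i_pass * A, then convert A → μA (×10^6)
I = 6.145×10^-5 * 33 * 10^6 = 2027.85 μA

2027.85 μA


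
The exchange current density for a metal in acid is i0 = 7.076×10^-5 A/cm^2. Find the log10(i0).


i0 = 7.076×10^-5 A/cm^2
log10(i0) = -4.15

-4.15


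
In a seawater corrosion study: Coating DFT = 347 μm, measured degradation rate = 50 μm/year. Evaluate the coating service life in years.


Service life = thickness / degradation rate
Life = 347 / 50 = 6.9 years

6.9 years


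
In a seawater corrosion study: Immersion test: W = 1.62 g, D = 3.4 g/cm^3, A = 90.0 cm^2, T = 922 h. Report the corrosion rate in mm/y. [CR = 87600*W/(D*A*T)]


Apply the mm/y weight-loss relation: CR = 87600 * W / (D * A * T)
Numerator: 87600 * 1.62 = 141912.0
Denominator: 3.4 * 90.0 * 922 = 282132.0
CR = 141912.0 / 282132.0 = 0.502999 mm/y

0.502999 mm/y


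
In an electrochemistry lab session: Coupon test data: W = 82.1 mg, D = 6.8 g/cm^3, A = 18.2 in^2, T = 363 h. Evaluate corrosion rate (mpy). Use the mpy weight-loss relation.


Apply the mpy weight-loss relation: CR = 534 * W / (D * A * T)
Numerator: 534 * 82.1 = 43841.4
Denominator: 6.8 * 18.2 * 363 = 44924.88
CR = 43841.4 / 44924.88 = 0.976 mpy

0.976 mpy


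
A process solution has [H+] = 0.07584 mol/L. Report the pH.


pH = −log10[H+]
pH = −log10(0.07584) = 1.12

1.12


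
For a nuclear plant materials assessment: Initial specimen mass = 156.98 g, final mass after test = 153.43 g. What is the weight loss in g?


Weight loss = initial − final
WL = 156.98 − 153.43 = 3.55 g

3.55 g


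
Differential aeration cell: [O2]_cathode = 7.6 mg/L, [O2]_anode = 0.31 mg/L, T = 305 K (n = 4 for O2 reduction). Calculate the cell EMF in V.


Apply the Nernst concentration-cell relation: E = (RT/nF)*ln(C_cathode/C_anode)
RT/nF = 8.314*305/(4*96485) = 0.00657037 V
ln(7.6/0.31) = 3.19933
E = 0.00657037 * 3.19933 = 0.02102 V

0.02102 V


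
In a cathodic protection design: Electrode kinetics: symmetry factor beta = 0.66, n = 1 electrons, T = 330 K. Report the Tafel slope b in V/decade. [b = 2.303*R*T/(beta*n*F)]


Apply the Tafel slope relation: b = 2.303*R*T/(beta*n*F)
Numerator: 2.303 * 8.314 * 330 = 6318.56
Denominator: 0.66 * 1 * 96485 = 63680.1
b = 6318.56 / 63680.1 = 0.0992 V/decade

0.0992 V/decade


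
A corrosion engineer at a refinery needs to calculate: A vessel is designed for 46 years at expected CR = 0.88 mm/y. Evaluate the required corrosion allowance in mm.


Corrosion allowance = CR × design life
CA = 0.88 * 46 = 40.48 mm

40.48 mm


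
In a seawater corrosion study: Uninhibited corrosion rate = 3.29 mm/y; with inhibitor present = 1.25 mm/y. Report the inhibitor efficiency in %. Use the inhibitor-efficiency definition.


Apply the inhibitor-efficiency definition: IE = (CR_blank − CR_inh)/CR_blank × 100
IE = (3.29 − 1.25) / 3.29 × 100
IE = 2.04 / 3.29 × 100 = 62.0 %

62.0 %


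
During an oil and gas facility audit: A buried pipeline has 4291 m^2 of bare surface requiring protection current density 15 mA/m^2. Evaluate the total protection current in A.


I = area * current density, then convert mA → A (÷1000)
I = 4291 * 15 / 1000 = 64.37 A

64.37 A


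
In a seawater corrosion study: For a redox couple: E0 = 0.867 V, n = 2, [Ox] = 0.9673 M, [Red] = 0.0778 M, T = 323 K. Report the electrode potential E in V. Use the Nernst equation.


Apply the Nernst equation: E = E0 + (RT/nF)*ln([Ox]/[Red])
Step 1: RT/nF = 8.314*323/(2*96485) = 0.01391627 V
Step 2: [Ox]/[Red] = 0.9673/0.0778 = 12.433162
Step 3: ln(12.433162) = 2.520367
Step 4: correction = 0.01391627 * 2.520367 = 0.0351 V
E = 0.867 + 0.0351 = 0.9021 V

0.9021 V


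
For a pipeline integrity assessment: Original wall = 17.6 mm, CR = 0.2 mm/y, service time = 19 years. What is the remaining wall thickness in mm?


Remaining wall = original − CR × time
t = 17.6 − 0.2*19 = 17.6 − 3.8 = 13.8 mm

13.8 mm


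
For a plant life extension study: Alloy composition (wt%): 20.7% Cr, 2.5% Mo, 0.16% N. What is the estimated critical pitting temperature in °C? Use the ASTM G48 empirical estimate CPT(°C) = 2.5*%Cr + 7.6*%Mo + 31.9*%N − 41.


Apply the ASTM G48 empirical CPT estimate: CPT(°C) = 2.5*%Cr + 7.6*%Mo + 31.9*%N − 41
2.5*20.7 = 51.75; 7.6*2.5 = 19; 31.9*0.16 = 5.104
CPT = 51.75 + 19 + 5.104 − 41 = 34.854 °C
Rounded to 0.1 °C: CPT ≈ 34.9 °C

34.9 °C


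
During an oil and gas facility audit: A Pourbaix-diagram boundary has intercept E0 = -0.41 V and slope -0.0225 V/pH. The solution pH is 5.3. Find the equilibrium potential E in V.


Apply the Pourbaix line equation: E = E0 + slope*pH
E = -0.41 + (-0.0225)*5.3 = -0.41 + (-0.11925) = -0.52925 V
Rounded to 3 decimal places: E = -0.529 V

-0.529 V


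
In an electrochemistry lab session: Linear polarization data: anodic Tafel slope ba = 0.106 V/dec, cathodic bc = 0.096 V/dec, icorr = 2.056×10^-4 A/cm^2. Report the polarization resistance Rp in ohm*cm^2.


Apply the Stern-Geary equation: Rp = ba*bc / (2.303*icorr*(ba+bc))
ba*bc = 0.106*0.096 = 0.010176
ba+bc = 0.202; 2.303*icorr*(ba+bc) = 2.303*2.056×10^-4*0.202 = 9.5646354×10^-5
Rp = 0.010176 / 9.5646354×10^-5 = 106.4 ohm*cm^2

106.4 ohm*cm^2


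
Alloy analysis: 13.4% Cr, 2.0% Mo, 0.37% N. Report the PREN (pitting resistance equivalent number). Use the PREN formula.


Apply the PREN formula: PREN = Cr + 3.3*Mo + 16*N
PREN = 13.4 + 3.3*2.0 + 16*0.37
PREN = 13.4 + 6.6 + 5.92 = 25.92

25.92


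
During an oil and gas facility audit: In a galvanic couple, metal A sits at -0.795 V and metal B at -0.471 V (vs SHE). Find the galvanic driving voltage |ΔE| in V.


Driving voltage is the absolute potential difference.
|ΔE| = |-0.795 − (-0.471)| = 0.324 V

0.324 V


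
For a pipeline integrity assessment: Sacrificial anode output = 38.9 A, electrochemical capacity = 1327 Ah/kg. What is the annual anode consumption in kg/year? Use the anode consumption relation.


Annual consumption = current * hours per year / capacity
Rate = 38.9 * 8760 / 1327 = 256.8 kg/year

256.8 kg/year


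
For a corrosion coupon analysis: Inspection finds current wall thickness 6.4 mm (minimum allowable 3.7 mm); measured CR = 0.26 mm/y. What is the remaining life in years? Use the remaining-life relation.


Apply the remaining-life relation: RL = (t_current − t_min) / CR
RL = (6.4 − 3.7) / 0.26 = 2.7 / 0.26 = 10.4 years

10.4 years


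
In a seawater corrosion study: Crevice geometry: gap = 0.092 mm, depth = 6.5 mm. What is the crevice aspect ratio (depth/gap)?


Aspect ratio = depth / gap
Ratio = 6.5 / 0.092 = 70.7

70.7


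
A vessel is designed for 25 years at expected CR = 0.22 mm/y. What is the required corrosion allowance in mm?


Corrosion allowance = CR × design life
CA = 0.22 * 25 = 5.5 mm

5.5 mm


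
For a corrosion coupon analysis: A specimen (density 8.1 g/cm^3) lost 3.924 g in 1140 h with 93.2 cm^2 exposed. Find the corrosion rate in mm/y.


Apply the mm/y weight-loss relation: CR = 87600 * W / (D * A * T)
Numerator: 87600 * 3.924 = 343742.4
Denominator: 8.1 * 93.2 * 1140 = 860608.8
CR = 343742.4 / 860608.8 = 0.39942 mm/y

0.39942 mm/y


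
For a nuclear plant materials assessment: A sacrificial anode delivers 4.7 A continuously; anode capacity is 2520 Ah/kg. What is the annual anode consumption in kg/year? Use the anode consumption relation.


Annual consumption = current * hours per year / capacity
Rate = 4.7 * 8760 / 2520 = 16.3 kg/year

16.3 kg/year


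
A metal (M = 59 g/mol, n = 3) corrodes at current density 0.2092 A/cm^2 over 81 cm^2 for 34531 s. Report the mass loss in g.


Apply Faraday's law: m = i*A*t*M / (n*F)
Total charge passed Q = i*A*t = 0.2092*81*34531 = 585134.7012 C
m = Q*M/(n*F) = 585134.7012*59/(3*96485) = 119.269 g

119.269 g


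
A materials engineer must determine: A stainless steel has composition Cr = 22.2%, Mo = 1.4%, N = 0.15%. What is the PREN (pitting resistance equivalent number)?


Apply the PREN formula: PREN = Cr + 3.3*Mo + 16*N
PREN = 22.2 + 3.3*1.4 + 16*0.15
PREN = 22.2 + 4.62 + 2.4 = 29.22

29.22


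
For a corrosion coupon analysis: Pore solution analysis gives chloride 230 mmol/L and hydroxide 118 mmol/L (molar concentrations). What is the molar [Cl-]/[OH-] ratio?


Threshold parameter = [Cl-] / [OH-] (molar basis; both in mmol/L, so units cancel)
Ratio = 230 / 118 = 1.95

1.95


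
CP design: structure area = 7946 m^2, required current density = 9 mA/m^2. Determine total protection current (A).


I = area * current density, then convert mA → A (÷1000)
I = 7946 * 9 / 1000 = 71.51 A

71.51 A


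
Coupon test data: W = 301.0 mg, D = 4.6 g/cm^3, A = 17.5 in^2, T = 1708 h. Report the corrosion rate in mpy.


Apply the mpy weight-loss relation: CR = 534 * W / (D * A * T)
Numerator: 534 * 301.0 = 160734.0
Denominator: 4.6 * 17.5 * 1708 = 137494.0
CR = 160734.0 / 137494.0 = 1.169 mpy

1.169 mpy


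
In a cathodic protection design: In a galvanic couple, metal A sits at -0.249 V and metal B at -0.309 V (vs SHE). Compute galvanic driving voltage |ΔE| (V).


Driving voltage is the absolute potential difference.
|ΔE| = |-0.249 − (-0.309)| = 0.06 V

0.06 V


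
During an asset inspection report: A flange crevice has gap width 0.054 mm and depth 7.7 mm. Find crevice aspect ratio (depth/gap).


Aspect ratio = depth / gap
Ratio = 7.7 / 0.054 = 142.6

142.6


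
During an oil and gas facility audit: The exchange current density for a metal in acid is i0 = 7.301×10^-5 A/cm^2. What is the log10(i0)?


i0 = 7.301×10^-5 A/cm^2
log10(i0) = -4.137

-4.137


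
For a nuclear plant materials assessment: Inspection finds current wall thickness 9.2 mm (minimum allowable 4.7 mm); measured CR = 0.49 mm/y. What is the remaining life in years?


Apply the remaining-life relation: RL = (t_current − t_min) / CR
RL = (9.2 − 4.7) / 0.49 = 4.5 / 0.49 = 9.2 years

9.2 years


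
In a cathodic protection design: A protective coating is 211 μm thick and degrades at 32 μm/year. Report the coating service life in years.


Service life = thickness / degradation rate
Life = 211 / 32 = 6.6 years

6.6 years


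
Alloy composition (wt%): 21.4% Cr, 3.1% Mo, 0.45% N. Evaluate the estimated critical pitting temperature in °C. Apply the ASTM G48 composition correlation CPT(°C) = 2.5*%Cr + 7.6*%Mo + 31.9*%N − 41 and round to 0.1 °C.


Apply the ASTM G48 empirical CPT estimate: CPT(°C) = 2.5*%Cr + 7.6*%Mo + 31.9*%N − 41
2.5*21.4 = 53.5; 7.6*3.1 = 23.56; 31.9*0.45 = 14.355
CPT = 53.5 + 23.56 + 14.355 − 41 = 50.415 °C
Rounded to 0.1 °C: CPT ≈ 50.4 °C

50.4 °C


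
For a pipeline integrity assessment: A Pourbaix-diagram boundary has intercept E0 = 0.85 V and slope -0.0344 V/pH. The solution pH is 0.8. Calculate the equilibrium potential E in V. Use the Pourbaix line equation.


Apply the Pourbaix line equation: E = E0 + slope*pH
E = 0.85 + (-0.0344)*0.8 = 0.85 + (-0.02752) = 0.82248 V
Rounded to 3 decimal places: E = 0.822 V

0.822 V


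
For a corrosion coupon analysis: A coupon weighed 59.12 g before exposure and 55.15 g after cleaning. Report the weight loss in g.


Weight loss = initial − final
WL = 59.12 − 55.15 = 3.97 g

3.97 g


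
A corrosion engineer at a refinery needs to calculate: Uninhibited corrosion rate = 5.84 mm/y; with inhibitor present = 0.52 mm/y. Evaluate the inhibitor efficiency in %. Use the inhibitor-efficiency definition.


Apply the inhibitor-efficiency definition: IE = (CR_blank − CR_inh)/CR_blank × 100
IE = (5.84 − 0.52) / 5.84 × 100
IE = 5.32 / 5.84 × 100 = 91.1 %

91.1 %


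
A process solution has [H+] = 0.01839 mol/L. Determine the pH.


pH = −log10[H+]
pH = −log10(0.01839) = 1.74

1.74


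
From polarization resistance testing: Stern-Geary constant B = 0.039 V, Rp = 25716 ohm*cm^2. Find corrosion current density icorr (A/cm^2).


Apply the Stern-Geary relation: icorr = B / Rp
icorr = 0.039 / 25716 = 1.517×10^-6 A/cm^2

1.517×10^-6 A/cm^2


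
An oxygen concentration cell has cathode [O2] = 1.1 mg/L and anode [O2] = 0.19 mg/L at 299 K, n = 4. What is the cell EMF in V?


Apply the Nernst concentration-cell relation: E = (RT/nF)*ln(C_cathode/C_anode)
RT/nF = 8.314*299/(4*96485) = 0.00644112 V
ln(1.1/0.19) = 1.75604
E = 0.00644112 * 1.75604 = 0.01131 V

0.01131 V


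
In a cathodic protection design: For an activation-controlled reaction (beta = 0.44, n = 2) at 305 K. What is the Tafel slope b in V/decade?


Apply the Tafel slope relation: b = 2.303*R*T/(beta*n*F)
Numerator: 2.303 * 8.314 * 305 = 5839.88
Denominator: 0.44 * 2 * 96485 = 84906.8
b = 5839.88 / 84906.8 = 0.0688 V/decade

0.0688 V/decade


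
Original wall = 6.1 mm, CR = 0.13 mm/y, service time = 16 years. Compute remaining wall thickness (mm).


Remaining wall = original − CR × time
t = 6.1 − 0.13*16 = 6.1 − 2.08 = 4.02 mm

4.02 mm


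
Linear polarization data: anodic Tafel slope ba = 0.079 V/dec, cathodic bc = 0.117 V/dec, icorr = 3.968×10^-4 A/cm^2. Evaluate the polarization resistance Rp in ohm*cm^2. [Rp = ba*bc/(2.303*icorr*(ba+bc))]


Apply the Stern-Geary equation: Rp = ba*bc / (2.303*icorr*(ba+bc))
ba*bc = 0.079*0.117 = 0.009243
ba+bc = 0.196; 2.303*icorr*(ba+bc) = 2.303*3.968×10^-4*0.196 = 1.7911076×10^-4
Rp = 0.009243 / 1.7911076×10^-4 = 51.6 ohm*cm^2

51.6 ohm*cm^2


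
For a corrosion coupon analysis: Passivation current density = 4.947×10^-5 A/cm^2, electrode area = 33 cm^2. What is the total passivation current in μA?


I = i_pass * A, then convert A → μA (×10^6)
I = 4.947×10^-5 * 33 * 10^6 = 1632.51 μA

1632.51 μA


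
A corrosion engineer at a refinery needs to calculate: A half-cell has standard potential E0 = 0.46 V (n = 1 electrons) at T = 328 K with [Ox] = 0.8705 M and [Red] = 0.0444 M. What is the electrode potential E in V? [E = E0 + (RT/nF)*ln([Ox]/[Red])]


Apply the Nernst equation: E = E0 + (RT/nF)*ln([Ox]/[Red])
Step 1: RT/nF = 8.314*328/(1*96485) = 0.02826338 V
Step 2: [Ox]/[Red] = 0.8705/0.0444 = 19.605856
Step 3: ln(19.605856) = 2.975828
Step 4: correction = 0.02826338 * 2.975828 = 0.084 V
E = 0.46 + 0.084 = 0.544 V

0.544 V


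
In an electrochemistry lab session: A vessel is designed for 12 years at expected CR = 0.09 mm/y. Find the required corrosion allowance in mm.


Corrosion allowance = CR × design life
CA = 0.09 * 12 = 1.08 mm

1.08 mm


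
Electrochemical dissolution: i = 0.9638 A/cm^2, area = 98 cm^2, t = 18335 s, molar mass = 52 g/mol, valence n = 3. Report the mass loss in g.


Apply Faraday's law: m = i*A*t*M / (n*F)
Total charge passed Q = i*A*t = 0.9638*98*18335 = 1731784.754 C
m = Q*M/(n*F) = 1731784.754*52/(3*96485) = 311.1116 g

311.1116 g


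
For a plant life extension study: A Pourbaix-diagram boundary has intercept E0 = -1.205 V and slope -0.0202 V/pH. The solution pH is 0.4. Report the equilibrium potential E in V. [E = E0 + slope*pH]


Apply the Pourbaix line equation: E = E0 + slope*pH
E = -1.205 + (-0.0202)*0.4 = -1.205 + (-0.00808) = -1.21308 V
Rounded to 4 decimal places: E = -1.2131 V

-1.2131 V


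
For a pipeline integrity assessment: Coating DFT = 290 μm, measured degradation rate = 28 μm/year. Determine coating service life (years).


Service life = thickness / degradation rate
Life = 290 / 28 = 10.4 years

10.4 years


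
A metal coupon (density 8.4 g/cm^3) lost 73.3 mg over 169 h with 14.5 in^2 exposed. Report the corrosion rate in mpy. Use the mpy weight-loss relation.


Apply the mpy weight-loss relation: CR = 534 * W / (D * A * T)
Numerator: 534 * 73.3 = 39142.2
Denominator: 8.4 * 14.5 * 169 = 20584.2
CR = 39142.2 / 20584.2 = 1.90157 mpy

1.90157 mpy


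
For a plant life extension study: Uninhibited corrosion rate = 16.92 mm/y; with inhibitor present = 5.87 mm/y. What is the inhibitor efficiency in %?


Apply the inhibitor-efficiency definition: IE = (CR_blank − CR_inh)/CR_blank × 100
IE = (16.92 − 5.87) / 16.92 × 100
IE = 11.05 / 16.92 × 100 = 65.3 %

65.3 %


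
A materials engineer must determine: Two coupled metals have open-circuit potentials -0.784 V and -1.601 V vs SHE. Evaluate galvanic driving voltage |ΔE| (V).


Driving voltage is the absolute potential difference.
|ΔE| = |-0.784 − (-1.601)| = 0.817 V

0.817 V


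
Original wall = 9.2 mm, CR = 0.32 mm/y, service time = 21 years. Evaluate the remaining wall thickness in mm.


Remaining wall = original − CR × time
t = 9.2 − 0.32*21 = 9.2 − 6.72 = 2.48 mm

2.48 mm


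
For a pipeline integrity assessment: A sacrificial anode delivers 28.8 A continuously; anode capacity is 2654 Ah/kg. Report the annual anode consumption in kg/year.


Annual consumption = current * hours per year / capacity
Rate = 28.8 * 8760 / 2654 = 95.1 kg/year

95.1 kg/year


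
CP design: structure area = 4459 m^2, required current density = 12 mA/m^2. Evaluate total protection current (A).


I = area * current density, then convert mA → A (÷1000)
I = 4459 * 12 / 1000 = 53.51 A

53.51 A


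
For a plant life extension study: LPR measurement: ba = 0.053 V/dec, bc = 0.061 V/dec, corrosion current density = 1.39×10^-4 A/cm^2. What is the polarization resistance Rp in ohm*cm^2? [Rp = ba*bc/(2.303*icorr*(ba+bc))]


Apply the Stern-Geary equation: Rp = ba*bc / (2.303*icorr*(ba+bc))
ba*bc = 0.053*0.061 = 0.003233
ba+bc = 0.114; 2.303*icorr*(ba+bc) = 2.303*1.39×10^-4*0.114 = 3.6493338×10^-5
Rp = 0.003233 / 3.6493338×10^-5 = 88.59 ohm*cm^2

88.59 ohm*cm^2


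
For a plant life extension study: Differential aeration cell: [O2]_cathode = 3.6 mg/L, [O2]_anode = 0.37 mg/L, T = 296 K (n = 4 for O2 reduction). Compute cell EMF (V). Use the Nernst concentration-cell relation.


Apply the Nernst concentration-cell relation: E = (RT/nF)*ln(C_cathode/C_anode)
RT/nF = 8.314*296/(4*96485) = 0.00637649 V
ln(3.6/0.37) = 2.27519
E = 0.00637649 * 2.27519 = 0.01451 V

0.01451 V


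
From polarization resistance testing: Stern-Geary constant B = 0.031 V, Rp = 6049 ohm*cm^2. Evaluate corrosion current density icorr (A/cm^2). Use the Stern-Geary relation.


Apply the Stern-Geary relation: icorr = B / Rp
icorr = 0.031 / 6049 = 5.125×10^-6 A/cm^2

5.125×10^-6 A/cm^2


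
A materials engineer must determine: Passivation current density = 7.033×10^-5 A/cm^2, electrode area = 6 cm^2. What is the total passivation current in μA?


I = i_pass * A, then convert A → μA (×10^6)
I = 7.033×10^-5 * 6 * 10^6 = 421.98 μA

421.98 μA


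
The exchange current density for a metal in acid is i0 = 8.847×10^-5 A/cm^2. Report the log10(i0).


i0 = 8.847×10^-5 A/cm^2
log10(i0) = -4.053

-4.053


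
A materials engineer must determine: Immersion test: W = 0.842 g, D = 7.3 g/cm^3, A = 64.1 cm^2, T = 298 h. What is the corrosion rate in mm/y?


Apply the mm/y weight-loss relation: CR = 87600 * W / (D * A * T)
Numerator: 87600 * 0.842 = 73759.2
Denominator: 7.3 * 64.1 * 298 = 139443.14
CR = 73759.2 / 139443.14 = 0.528955 mm/y

0.528955 mm/y


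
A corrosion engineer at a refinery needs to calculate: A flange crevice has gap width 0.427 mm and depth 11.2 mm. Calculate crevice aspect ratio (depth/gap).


Aspect ratio = depth / gap
Ratio = 11.2 / 0.427 = 26.2

26.2


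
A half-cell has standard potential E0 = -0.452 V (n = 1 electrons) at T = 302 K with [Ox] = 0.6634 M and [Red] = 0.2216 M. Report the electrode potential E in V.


Apply the Nernst equation: E = E0 + (RT/nF)*ln([Ox]/[Red])
Step 1: RT/nF = 8.314*302/(1*96485) = 0.02602299 V
Step 2: [Ox]/[Red] = 0.6634/0.2216 = 2.993682
Step 3: ln(2.993682) = 1.096504
Step 4: correction = 0.02602299 * 1.096504 = 0.029 V
E = -0.452 + 0.029 = -0.423 V

-0.423 V


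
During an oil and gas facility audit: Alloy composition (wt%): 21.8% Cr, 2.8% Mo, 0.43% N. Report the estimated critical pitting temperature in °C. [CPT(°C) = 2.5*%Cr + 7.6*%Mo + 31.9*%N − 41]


Apply the ASTM G48 empirical CPT estimate: CPT(°C) = 2.5*%Cr + 7.6*%Mo + 31.9*%N − 41
2.5*21.8 = 54.5; 7.6*2.8 = 21.28; 31.9*0.43 = 13.717
CPT = 54.5 + 21.28 + 13.717 − 41 = 48.497 °C
Rounded to 0.1 °C: CPT ≈ 48.5 °C

48.5 °C


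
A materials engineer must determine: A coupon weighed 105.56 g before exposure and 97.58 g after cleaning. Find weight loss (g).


Weight loss = initial − final
WL = 105.56 − 97.58 = 7.98 g

7.98 g


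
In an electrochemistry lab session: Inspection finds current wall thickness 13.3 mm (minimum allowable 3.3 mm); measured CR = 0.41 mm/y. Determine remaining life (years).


Apply the remaining-life relation: RL = (t_current − t_min) / CR
RL = (13.3 − 3.3) / 0.41 = 10.0 / 0.41 = 24.4 years

24.4 years


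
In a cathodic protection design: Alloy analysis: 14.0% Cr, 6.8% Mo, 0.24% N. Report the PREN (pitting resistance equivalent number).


Apply the PREN formula: PREN = Cr + 3.3*Mo + 16*N
PREN = 14.0 + 3.3*6.8 + 16*0.24
PREN = 14.0 + 22.44 + 3.84 = 40.28

40.28


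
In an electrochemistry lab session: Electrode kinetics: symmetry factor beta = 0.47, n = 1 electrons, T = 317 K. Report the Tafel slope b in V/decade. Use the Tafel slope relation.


Apply the Tafel slope relation: b = 2.303*R*T/(beta*n*F)
Numerator: 2.303 * 8.314 * 317 = 6069.64
Denominator: 0.47 * 1 * 96485 = 45347.95
b = 6069.64 / 45347.95 = 0.134 V/decade

0.134 V/decade


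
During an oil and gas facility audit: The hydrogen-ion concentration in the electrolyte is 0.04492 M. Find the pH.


pH = −log10[H+]
pH = −log10(0.04492) = 1.35

1.35


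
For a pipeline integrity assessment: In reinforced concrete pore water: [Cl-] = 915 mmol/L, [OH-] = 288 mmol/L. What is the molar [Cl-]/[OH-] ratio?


Threshold parameter = [Cl-] / [OH-] (molar basis; both in mmol/L, so units cancel)
Ratio = 915 / 288 = 3.18

3.18


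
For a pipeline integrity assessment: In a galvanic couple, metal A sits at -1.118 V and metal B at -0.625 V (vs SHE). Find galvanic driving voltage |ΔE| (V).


Driving voltage is the absolute potential difference.
|ΔE| = |-1.118 − (-0.625)| = 0.493 V

0.493 V


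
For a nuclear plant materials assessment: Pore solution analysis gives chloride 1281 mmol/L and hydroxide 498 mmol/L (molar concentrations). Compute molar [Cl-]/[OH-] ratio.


Threshold parameter = [Cl-] / [OH-] (molar basis; both in mmol/L, so units cancel)
Ratio = 1281 / 498 = 2.57

2.57


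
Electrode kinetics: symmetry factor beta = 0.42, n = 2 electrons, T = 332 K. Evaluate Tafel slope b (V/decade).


Apply the Tafel slope relation: b = 2.303*R*T/(beta*n*F)
Numerator: 2.303 * 8.314 * 332 = 6356.85
Denominator: 0.42 * 2 * 96485 = 81047.4
b = 6356.85 / 81047.4 = 0.0784 V/decade

0.0784 V/decade


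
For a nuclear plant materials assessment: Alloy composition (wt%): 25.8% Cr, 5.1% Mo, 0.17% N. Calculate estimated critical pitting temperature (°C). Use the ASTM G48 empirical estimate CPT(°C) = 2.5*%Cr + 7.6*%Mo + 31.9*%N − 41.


Apply the ASTM G48 empirical CPT estimate: CPT(°C) = 2.5*%Cr + 7.6*%Mo + 31.9*%N − 41
2.5*25.8 = 64.5; 7.6*5.1 = 38.76; 31.9*0.17 = 5.423
CPT = 64.5 + 38.76 + 5.423 − 41 = 67.683 °C
Rounded to 0.1 °C: CPT ≈ 67.7 °C

67.7 °C


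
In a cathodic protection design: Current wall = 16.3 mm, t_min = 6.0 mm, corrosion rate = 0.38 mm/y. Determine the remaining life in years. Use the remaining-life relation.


Apply the remaining-life relation: RL = (t_current − t_min) / CR
RL = (16.3 − 6.0) / 0.38 = 10.3 / 0.38 = 27.1 years

27.1 years


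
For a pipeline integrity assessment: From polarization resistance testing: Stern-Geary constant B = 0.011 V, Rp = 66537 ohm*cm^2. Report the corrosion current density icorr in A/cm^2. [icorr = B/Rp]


Apply the Stern-Geary relation: icorr = B / Rp
icorr = 0.011 / 66537 = 1.653×10^-7 A/cm^2

1.653×10^-7 A/cm^2


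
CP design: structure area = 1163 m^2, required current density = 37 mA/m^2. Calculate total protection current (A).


I = area * current density, then convert mA → A (÷1000)
I = 1163 * 37 / 1000 = 43.03 A

43.03 A


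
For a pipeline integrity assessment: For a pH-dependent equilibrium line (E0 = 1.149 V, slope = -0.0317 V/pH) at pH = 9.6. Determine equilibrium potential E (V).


Apply the Pourbaix line equation: E = E0 + slope*pH
E = 1.149 + (-0.0317)*9.6 = 1.149 + (-0.30432) = 0.84468 V
Rounded to 3 decimal places: E = 0.845 V

0.845 V


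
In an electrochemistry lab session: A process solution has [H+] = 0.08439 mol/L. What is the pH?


pH = −log10[H+]
pH = −log10(0.08439) = 1.07

1.07


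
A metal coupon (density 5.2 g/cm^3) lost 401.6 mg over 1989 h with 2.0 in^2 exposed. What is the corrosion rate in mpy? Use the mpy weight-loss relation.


Apply the mpy weight-loss relation: CR = 534 * W / (D * A * T)
Numerator: 534 * 401.6 = 214454.4
Denominator: 5.2 * 2.0 * 1989 = 20685.6
CR = 214454.4 / 20685.6 = 10.367 mpy

10.367 mpy


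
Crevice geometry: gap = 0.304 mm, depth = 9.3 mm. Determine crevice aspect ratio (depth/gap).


Aspect ratio = depth / gap
Ratio = 9.3 / 0.304 = 30.6

30.6


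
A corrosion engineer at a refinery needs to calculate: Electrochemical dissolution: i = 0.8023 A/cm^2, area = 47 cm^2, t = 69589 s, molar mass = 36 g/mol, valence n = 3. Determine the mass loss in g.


Apply Faraday's law: m = i*A*t*M / (n*F)
Total charge passed Q = i*A*t = 0.8023*47*69589 = 2624068.9709 C
m = Q*M/(n*F) = 2624068.9709*36/(3*96485) = 326.35982 g

326.35982 g


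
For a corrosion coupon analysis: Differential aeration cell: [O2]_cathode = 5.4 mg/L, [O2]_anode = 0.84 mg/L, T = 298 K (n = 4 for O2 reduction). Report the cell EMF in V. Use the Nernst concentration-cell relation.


Apply the Nernst concentration-cell relation: E = (RT/nF)*ln(C_cathode/C_anode)
RT/nF = 8.314*298/(4*96485) = 0.00641958 V
ln(5.4/0.84) = 1.86075
E = 0.00641958 * 1.86075 = 0.01195 V

0.01195 V


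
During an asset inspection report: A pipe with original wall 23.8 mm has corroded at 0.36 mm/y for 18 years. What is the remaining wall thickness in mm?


Remaining wall = original − CR × time
t = 23.8 − 0.36*18 = 23.8 − 6.48 = 17.32 mm

17.32 mm


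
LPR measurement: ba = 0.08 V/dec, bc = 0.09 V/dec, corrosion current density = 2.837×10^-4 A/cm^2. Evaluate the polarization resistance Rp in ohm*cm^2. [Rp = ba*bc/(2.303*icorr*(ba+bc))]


Apply the Stern-Geary equation: Rp = ba*bc / (2.303*icorr*(ba+bc))
ba*bc = 0.08*0.09 = 0.0072
ba+bc = 0.17; 2.303*icorr*(ba+bc) = 2.303*2.837×10^-4*0.17 = 1.1107139×10^-4
Rp = 0.0072 / 1.1107139×10^-4 = 64.8 ohm*cm^2

64.8 ohm*cm^2


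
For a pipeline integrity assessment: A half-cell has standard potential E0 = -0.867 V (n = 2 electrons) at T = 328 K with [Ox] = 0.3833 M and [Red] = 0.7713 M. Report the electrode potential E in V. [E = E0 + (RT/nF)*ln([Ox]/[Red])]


Apply the Nernst equation: E = E0 + (RT/nF)*ln([Ox]/[Red])
Step 1: RT/nF = 8.314*328/(2*96485) = 0.01413169 V
Step 2: [Ox]/[Red] = 0.3833/0.7713 = 0.496953
Step 3: ln(0.496953) = -0.69926
Step 4: correction = 0.01413169 * -0.69926 = -0.01 V
E = -0.867 + -0.01 = -0.877 V

-0.877 V


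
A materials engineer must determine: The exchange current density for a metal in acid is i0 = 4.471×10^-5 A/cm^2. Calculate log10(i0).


i0 = 4.471×10^-5 A/cm^2
log10(i0) = -4.35

-4.35


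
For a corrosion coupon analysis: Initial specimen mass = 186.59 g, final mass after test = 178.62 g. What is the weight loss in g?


Weight loss = initial − final
WL = 186.59 − 178.62 = 7.97 g

7.97 g


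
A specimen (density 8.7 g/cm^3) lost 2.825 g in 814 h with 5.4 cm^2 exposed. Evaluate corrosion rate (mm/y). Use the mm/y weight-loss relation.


Apply the mm/y weight-loss relation: CR = 87600 * W / (D * A * T)
Numerator: 87600 * 2.825 = 247470.0
Denominator: 8.7 * 5.4 * 814 = 38241.72
CR = 247470.0 / 38241.72 = 6.4712 mm/y

6.4712 mm/y


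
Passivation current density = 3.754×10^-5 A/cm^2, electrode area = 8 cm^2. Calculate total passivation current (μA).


I = i_pass * A, then convert A → μA (×10^6)
I = 3.754×10^-5 * 8 * 10^6 = 300.32 μA

300.32 μA


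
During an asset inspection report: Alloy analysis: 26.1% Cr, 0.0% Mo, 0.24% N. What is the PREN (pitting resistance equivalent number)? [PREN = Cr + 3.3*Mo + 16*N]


Apply the PREN formula: PREN = Cr + 3.3*Mo + 16*N
PREN = 26.1 + 3.3*0.0 + 16*0.24
PREN = 26.1 + 0.0 + 3.84 = 29.94

29.94


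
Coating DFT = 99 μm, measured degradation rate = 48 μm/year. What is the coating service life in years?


Service life = thickness / degradation rate
Life = 99 / 48 = 2.1 years

2.1 years


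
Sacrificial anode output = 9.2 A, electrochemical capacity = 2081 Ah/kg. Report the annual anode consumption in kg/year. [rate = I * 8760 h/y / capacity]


Annual consumption = current * hours per year / capacity
Rate = 9.2 * 8760 / 2081 = 38.7 kg/year

38.7 kg/year


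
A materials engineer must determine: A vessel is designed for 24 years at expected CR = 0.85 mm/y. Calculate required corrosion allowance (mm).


Corrosion allowance = CR × design life
CA = 0.85 * 24 = 20.4 mm

20.4 mm


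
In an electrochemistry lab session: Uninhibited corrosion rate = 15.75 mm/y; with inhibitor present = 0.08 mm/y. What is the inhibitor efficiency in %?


Apply the inhibitor-efficiency definition: IE = (CR_blank − CR_inh)/CR_blank × 100
IE = (15.75 − 0.08) / 15.75 × 100
IE = 15.67 / 15.75 × 100 = 99.5 %

99.5 %


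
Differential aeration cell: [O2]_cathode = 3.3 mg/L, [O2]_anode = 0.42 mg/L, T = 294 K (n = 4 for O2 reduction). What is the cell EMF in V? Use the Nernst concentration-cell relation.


Apply the Nernst concentration-cell relation: E = (RT/nF)*ln(C_cathode/C_anode)
RT/nF = 8.314*294/(4*96485) = 0.00633341 V
ln(3.3/0.42) = 2.06142
E = 0.00633341 * 2.06142 = 0.01306 V

0.01306 V


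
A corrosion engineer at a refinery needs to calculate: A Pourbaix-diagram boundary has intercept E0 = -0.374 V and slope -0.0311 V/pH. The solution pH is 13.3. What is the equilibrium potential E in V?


Apply the Pourbaix line equation: E = E0 + slope*pH
E = -0.374 + (-0.0311)*13.3 = -0.374 + (-0.41363) = -0.78763 V
Rounded to 3 decimal places: E = -0.788 V

-0.788 V


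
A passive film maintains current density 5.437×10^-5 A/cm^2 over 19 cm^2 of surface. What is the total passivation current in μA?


I = i_pass * A, then convert A → μA (×10^6)
I = 5.437×10^-5 * 19 * 10^6 = 1033.03 μA

1033.03 μA


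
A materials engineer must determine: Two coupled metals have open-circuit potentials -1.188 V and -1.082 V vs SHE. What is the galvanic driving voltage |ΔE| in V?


Driving voltage is the absolute potential difference.
|ΔE| = |-1.188 − (-1.082)| = 0.106 V

0.106 V


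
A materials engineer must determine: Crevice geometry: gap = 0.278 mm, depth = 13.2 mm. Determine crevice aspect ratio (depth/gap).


Aspect ratio = depth / gap
Ratio = 13.2 / 0.278 = 47.5

47.5
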